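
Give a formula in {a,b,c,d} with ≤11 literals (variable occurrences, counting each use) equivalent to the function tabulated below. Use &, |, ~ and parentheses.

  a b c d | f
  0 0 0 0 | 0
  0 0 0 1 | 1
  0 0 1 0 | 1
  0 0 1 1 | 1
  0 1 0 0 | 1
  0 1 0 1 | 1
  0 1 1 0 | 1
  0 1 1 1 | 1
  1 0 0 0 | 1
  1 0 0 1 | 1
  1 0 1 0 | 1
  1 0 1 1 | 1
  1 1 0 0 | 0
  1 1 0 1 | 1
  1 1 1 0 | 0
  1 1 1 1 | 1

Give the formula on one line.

((d | ((~b & (a | c)) & ~d)) | ((b & ~a) | d))

  ~b = 1111000011110000
  (a | c) = 0011001111111111
  (~b & (a | c)) = 0011000011110000
  ~d = 1010101010101010
  ((~b & (a | c)) & ~d) = 0010000010100000
  (d | ((~b & (a | c)) & ~d)) = 0111010111110101
  ~a = 1111111100000000
  (b & ~a) = 0000111100000000
  ((b & ~a) | d) = 0101111101010101
  ((d | ((~b & (a | c)) & ~d)) | ((b & ~a) | d)) = 0111111111110101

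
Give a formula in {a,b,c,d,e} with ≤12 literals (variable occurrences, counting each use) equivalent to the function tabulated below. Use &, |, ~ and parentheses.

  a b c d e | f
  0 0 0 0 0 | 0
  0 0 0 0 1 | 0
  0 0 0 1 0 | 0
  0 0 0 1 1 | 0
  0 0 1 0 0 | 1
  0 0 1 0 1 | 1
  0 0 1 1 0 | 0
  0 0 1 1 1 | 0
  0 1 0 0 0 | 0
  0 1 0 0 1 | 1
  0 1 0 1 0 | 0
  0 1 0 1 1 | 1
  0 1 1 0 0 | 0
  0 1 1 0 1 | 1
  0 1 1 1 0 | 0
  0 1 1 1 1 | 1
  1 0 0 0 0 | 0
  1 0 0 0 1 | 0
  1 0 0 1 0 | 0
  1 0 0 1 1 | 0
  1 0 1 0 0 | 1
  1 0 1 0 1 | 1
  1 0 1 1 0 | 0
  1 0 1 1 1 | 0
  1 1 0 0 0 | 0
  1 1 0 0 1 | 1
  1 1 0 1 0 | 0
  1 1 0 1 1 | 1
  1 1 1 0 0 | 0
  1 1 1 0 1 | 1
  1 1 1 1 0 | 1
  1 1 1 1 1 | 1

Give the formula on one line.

(((c & (((a & d) | e) | ~b)) | (b & e)) & (b | ~d))

  (a & d) = 00000000000000000011001100110011
  ((a & d) | e) = 01010101010101010111011101110111
  ~b = 11111111000000001111111100000000
  (((a & d) | e) | ~b) = 11111111010101011111111101110111
  (c & (((a & d) | e) | ~b)) = 00001111000001010000111100000111
  (b & e) = 00000000010101010000000001010101
  ((c & (((a & d) | e) | ~b)) | (b & e)) = 00001111010101010000111101010111
  ~d = 11001100110011001100110011001100
  (b | ~d) = 11001100111111111100110011111111
  (((c & (((a & d) | e) | ~b)) | (b & e)) & (b | ~d)) = 00001100010101010000110001010111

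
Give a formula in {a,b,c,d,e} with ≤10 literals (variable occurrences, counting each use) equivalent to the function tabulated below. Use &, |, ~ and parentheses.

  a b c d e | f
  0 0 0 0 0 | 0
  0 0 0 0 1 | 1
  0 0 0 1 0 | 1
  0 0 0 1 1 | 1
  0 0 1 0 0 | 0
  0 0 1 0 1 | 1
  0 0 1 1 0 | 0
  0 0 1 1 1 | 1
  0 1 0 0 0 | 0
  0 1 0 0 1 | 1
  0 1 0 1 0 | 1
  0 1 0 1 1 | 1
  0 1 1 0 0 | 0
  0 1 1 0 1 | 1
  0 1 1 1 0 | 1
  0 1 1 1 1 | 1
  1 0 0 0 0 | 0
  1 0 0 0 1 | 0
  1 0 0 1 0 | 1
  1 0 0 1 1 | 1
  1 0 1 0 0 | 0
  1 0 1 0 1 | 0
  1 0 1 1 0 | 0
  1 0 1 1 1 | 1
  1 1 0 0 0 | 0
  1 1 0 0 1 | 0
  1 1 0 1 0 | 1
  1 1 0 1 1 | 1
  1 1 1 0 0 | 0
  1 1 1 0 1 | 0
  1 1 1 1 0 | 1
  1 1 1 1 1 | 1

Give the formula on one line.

(((~a & e) | d) & ((e | ~c) | (b & c)))

  ~a = 11111111111111110000000000000000
  (~a & e) = 01010101010101010000000000000000
  ((~a & e) | d) = 01110111011101110011001100110011
  ~c = 11110000111100001111000011110000
  (e | ~c) = 11110101111101011111010111110101
  (b & c) = 00000000000011110000000000001111
  ((e | ~c) | (b & c)) = 11110101111111111111010111111111
  (((~a & e) | d) & ((e | ~c) | (b & c))) = 01110101011101110011000100110011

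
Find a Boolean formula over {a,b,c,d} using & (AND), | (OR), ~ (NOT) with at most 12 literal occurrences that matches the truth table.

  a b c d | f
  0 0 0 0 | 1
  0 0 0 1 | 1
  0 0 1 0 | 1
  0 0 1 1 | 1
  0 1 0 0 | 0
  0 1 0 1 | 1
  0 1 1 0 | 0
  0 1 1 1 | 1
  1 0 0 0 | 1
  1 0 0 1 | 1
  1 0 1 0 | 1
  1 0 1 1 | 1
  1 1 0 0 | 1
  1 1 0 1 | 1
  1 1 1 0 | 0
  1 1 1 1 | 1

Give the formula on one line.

(~b | ((d & b) | (((~a & b) | (~c & (a | c))) & a)))

  ~b = 1111000011110000
  (d & b) = 0000010100000101
  ~a = 1111111100000000
  (~a & b) = 0000111100000000
  ~c = 1100110011001100
  (a | c) = 0011001111111111
  (~c & (a | c)) = 0000000011001100
  ((~a & b) | (~c & (a | c))) = 0000111111001100
  (((~a & b) | (~c & (a | c))) & a) = 0000000011001100
  ((d & b) | (((~a & b) | (~c & (a | c))) & a)) = 0000010111001101
  (~b | ((d & b) | (((~a & b) | (~c & (a | c))) & a))) = 1111010111111101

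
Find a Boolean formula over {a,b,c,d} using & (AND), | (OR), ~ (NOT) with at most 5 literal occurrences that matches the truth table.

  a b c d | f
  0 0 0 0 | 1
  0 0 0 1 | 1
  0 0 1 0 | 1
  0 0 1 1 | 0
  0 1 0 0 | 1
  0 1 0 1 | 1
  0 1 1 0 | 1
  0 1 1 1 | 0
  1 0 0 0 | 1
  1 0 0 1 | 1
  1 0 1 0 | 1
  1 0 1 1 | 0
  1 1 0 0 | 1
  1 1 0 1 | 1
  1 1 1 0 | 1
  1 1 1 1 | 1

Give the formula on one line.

  ~c = 1100110011001100
  ~d = 1010101010101010
  (~c | ~d) = 1110111011101110
  (b & a) = 0000000000001111
  ((~c | ~d) | (b & a)) = 1110111011101111

((~c | ~d) | (b & a))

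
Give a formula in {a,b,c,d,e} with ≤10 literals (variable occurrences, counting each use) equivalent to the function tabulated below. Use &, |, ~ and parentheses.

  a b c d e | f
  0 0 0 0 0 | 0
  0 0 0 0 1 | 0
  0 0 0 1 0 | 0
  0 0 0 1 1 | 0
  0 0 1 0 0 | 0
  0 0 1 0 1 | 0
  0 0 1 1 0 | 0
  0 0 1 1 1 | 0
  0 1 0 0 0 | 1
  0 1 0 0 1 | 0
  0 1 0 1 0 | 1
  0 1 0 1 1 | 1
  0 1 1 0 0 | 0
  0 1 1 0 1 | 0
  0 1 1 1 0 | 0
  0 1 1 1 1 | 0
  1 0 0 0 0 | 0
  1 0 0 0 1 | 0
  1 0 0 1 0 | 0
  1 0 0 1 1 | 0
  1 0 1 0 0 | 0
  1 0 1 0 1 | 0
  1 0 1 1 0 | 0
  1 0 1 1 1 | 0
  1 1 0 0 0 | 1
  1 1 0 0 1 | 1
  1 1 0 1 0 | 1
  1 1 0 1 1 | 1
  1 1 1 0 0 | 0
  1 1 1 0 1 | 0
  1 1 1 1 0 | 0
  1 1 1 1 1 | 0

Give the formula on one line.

(((d | (((~e & ~d) | a) & ~c)) | ~e) & (b & ~c))

  ~e = 10101010101010101010101010101010
  ~d = 11001100110011001100110011001100
  (~e & ~d) = 10001000100010001000100010001000
  ((~e & ~d) | a) = 10001000100010001111111111111111
  ~c = 11110000111100001111000011110000
  (((~e & ~d) | a) & ~c) = 10000000100000001111000011110000
  (d | (((~e & ~d) | a) & ~c)) = 10110011101100111111001111110011
  ((d | (((~e & ~d) | a) & ~c)) | ~e) = 10111011101110111111101111111011
  (b & ~c) = 00000000111100000000000011110000
  (((d | (((~e & ~d) | a) & ~c)) | ~e) & (b & ~c)) = 00000000101100000000000011110000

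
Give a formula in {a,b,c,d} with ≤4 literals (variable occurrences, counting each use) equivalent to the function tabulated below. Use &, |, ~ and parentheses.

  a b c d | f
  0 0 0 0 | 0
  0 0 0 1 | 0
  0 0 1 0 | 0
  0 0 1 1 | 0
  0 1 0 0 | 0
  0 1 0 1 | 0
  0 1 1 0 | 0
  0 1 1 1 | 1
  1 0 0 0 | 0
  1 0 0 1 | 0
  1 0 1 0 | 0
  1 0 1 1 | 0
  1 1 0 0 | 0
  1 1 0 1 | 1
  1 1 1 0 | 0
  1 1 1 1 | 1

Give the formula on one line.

  (b & d) = 0000010100000101
  (c | a) = 0011001111111111
  ((b & d) & (c | a)) = 0000000100000101

((b & d) & (c | a))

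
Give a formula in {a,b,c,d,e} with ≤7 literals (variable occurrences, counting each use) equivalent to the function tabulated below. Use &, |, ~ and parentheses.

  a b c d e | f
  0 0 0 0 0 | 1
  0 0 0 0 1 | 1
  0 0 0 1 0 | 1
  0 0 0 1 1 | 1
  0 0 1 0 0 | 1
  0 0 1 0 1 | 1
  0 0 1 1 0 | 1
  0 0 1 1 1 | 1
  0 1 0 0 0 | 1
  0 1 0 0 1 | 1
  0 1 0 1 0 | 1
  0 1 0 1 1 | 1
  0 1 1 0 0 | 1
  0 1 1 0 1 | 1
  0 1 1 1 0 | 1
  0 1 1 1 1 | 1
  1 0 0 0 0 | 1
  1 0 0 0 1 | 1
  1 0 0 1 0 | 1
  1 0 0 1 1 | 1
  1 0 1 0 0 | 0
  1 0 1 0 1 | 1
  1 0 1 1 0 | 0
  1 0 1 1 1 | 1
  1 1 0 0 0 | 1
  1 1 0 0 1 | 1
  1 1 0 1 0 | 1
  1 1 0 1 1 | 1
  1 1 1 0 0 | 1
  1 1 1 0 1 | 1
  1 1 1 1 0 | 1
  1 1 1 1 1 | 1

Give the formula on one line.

(~a | (((c | ~d) & (b & a)) | (e | ~c)))

  ~a = 11111111111111110000000000000000
  ~d = 11001100110011001100110011001100
  (c | ~d) = 11001111110011111100111111001111
  (b & a) = 00000000000000000000000011111111
  ((c | ~d) & (b & a)) = 00000000000000000000000011001111
  ~c = 11110000111100001111000011110000
  (e | ~c) = 11110101111101011111010111110101
  (((c | ~d) & (b & a)) | (e | ~c)) = 11110101111101011111010111111111
  (~a | (((c | ~d) & (b & a)) | (e | ~c))) = 11111111111111111111010111111111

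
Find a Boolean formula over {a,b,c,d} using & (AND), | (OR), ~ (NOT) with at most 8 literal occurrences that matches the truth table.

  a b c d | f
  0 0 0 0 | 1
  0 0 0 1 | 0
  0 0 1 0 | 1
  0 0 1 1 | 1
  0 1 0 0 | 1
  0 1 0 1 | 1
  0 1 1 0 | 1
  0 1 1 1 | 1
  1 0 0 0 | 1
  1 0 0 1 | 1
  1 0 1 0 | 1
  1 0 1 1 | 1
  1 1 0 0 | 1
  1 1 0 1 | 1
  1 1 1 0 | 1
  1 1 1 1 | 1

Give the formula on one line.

((b | (~d | c)) | (c | a))

  ~d = 1010101010101010
  (~d | c) = 1011101110111011
  (b | (~d | c)) = 1011111110111111
  (c | a) = 0011001111111111
  ((b | (~d | c)) | (c | a)) = 1011111111111111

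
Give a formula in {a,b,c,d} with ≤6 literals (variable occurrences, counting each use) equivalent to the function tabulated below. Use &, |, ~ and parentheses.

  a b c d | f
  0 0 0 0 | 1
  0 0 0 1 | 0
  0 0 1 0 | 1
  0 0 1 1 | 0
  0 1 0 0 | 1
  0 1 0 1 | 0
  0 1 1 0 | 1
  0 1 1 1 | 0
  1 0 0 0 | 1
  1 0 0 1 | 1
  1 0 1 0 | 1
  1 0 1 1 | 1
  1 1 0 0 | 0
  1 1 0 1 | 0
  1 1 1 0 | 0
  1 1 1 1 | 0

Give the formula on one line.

  ~d = 1010101010101010
  ~a = 1111111100000000
  (~d & ~a) = 1010101000000000
  ~b = 1111000011110000
  (~b & a) = 0000000011110000
  ((~d & ~a) | (~b & a)) = 1010101011110000

((~d & ~a) | (~b & a))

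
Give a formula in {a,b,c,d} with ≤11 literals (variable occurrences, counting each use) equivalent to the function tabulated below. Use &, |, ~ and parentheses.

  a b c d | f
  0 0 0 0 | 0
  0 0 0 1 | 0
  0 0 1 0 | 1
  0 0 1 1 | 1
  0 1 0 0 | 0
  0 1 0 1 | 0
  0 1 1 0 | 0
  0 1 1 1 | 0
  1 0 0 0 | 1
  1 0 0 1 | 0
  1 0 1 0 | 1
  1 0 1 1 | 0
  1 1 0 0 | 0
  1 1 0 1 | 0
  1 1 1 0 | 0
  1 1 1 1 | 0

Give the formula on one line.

  (c & b) = 0000001100000011
  ((c & b) | a) = 0000001111111111
  ~b = 1111000011110000
  (((c & b) | a) & ~b) = 0000000011110000
  ~d = 1010101010101010
  ((((c & b) | a) & ~b) & ~d) = 0000000010100000
  ~a = 1111111100000000
  (c & ~a) = 0011001100000000
  ((c & ~a) & ~b) = 0011000000000000
  (((((c & b) | a) & ~b) & ~d) | ((c & ~a) & ~b)) = 0011000010100000

(((((c & b) | a) & ~b) & ~d) | ((c & ~a) & ~b))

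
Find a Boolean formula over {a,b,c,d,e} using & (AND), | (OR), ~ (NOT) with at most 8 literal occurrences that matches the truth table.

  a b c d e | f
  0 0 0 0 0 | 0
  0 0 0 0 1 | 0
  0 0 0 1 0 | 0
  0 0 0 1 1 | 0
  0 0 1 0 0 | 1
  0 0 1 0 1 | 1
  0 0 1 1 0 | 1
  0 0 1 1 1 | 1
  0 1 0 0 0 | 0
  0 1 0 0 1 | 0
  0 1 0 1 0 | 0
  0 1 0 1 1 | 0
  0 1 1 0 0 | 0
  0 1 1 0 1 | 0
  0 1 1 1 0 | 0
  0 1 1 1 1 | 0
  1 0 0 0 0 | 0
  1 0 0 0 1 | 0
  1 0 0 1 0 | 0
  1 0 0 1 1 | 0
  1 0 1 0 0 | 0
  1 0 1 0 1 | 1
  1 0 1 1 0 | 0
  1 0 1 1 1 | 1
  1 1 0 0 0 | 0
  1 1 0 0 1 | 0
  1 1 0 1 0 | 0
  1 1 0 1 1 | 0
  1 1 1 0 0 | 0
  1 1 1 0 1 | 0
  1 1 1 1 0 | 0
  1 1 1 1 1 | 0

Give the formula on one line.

((((c | (d & b)) & (~c | e)) | (~a & c)) & ~b)

  (d & b) = 00000000001100110000000000110011
  (c | (d & b)) = 00001111001111110000111100111111
  ~c = 11110000111100001111000011110000
  (~c | e) = 11110101111101011111010111110101
  ((c | (d & b)) & (~c | e)) = 00000101001101010000010100110101
  ~a = 11111111111111110000000000000000
  (~a & c) = 00001111000011110000000000000000
  (((c | (d & b)) & (~c | e)) | (~a & c)) = 00001111001111110000010100110101
  ~b = 11111111000000001111111100000000
  ((((c | (d & b)) & (~c | e)) | (~a & c)) & ~b) = 00001111000000000000010100000000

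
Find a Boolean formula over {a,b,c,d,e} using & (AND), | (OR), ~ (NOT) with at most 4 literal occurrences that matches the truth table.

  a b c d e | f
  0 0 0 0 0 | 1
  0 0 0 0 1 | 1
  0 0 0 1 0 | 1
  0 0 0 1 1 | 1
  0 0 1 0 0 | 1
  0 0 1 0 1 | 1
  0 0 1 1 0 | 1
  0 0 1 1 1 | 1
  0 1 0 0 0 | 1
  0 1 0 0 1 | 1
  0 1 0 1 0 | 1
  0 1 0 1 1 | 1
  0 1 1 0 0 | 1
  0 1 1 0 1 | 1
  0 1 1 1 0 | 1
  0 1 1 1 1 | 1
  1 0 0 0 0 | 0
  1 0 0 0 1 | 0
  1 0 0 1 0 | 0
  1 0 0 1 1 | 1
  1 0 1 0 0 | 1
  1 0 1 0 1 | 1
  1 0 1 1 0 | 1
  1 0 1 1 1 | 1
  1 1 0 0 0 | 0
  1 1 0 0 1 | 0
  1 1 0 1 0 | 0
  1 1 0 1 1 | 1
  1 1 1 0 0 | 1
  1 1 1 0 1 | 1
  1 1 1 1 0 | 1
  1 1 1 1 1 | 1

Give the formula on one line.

  (e & d) = 00010001000100010001000100010001
  ~a = 11111111111111110000000000000000
  ((e & d) | ~a) = 11111111111111110001000100010001
  (c | ((e & d) | ~a)) = 11111111111111110001111100011111

(c | ((e & d) | ~a))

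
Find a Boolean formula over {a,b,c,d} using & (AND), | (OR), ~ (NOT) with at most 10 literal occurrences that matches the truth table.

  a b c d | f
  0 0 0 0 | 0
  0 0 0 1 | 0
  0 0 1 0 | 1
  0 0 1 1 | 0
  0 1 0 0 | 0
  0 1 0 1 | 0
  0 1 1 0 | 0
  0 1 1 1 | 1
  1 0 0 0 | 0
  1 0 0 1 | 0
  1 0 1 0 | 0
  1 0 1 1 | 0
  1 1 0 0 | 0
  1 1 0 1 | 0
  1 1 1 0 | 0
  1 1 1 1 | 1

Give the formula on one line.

((c & ((~a & ~d) & ~b)) | (b & ((~d | c) & d)))

  ~a = 1111111100000000
  ~d = 1010101010101010
  (~a & ~d) = 1010101000000000
  ~b = 1111000011110000
  ((~a & ~d) & ~b) = 1010000000000000
  (c & ((~a & ~d) & ~b)) = 0010000000000000
  (~d | c) = 1011101110111011
  ((~d | c) & d) = 0001000100010001
  (b & ((~d | c) & d)) = 0000000100000001
  ((c & ((~a & ~d) & ~b)) | (b & ((~d | c) & d))) = 0010000100000001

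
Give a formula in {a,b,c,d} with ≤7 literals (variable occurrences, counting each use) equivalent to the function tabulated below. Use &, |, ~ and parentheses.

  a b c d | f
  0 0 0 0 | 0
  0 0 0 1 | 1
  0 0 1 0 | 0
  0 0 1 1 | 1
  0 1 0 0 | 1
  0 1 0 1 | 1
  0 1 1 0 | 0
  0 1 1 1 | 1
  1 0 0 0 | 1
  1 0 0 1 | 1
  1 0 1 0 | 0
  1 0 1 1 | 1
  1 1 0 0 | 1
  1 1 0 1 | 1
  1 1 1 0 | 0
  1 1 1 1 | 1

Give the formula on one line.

(((a | d) | (~c & b)) & (d | ~c))

  (a | d) = 0101010111111111
  ~c = 1100110011001100
  (~c & b) = 0000110000001100
  ((a | d) | (~c & b)) = 0101110111111111
  (d | ~c) = 1101110111011101
  (((a | d) | (~c & b)) & (d | ~c)) = 0101110111011101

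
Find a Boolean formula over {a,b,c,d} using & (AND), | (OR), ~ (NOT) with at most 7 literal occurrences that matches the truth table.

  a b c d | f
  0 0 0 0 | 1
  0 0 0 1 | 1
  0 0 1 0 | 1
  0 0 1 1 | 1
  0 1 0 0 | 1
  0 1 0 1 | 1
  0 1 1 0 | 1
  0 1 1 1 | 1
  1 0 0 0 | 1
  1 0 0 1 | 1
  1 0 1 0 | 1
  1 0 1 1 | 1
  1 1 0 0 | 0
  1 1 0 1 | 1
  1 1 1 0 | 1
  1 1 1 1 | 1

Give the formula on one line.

  ~b = 1111000011110000
  ~c = 1100110011001100
  (~b & ~c) = 1100000011000000
  ~a = 1111111100000000
  (~a | d) = 1111111101010101
  ((~b & ~c) | (~a | d)) = 1111111111010101
  ~d = 1010101010101010
  (c & ~d) = 0010001000100010
  (((~b & ~c) | (~a | d)) | (c & ~d)) = 1111111111110111

(((~b & ~c) | (~a | d)) | (c & ~d))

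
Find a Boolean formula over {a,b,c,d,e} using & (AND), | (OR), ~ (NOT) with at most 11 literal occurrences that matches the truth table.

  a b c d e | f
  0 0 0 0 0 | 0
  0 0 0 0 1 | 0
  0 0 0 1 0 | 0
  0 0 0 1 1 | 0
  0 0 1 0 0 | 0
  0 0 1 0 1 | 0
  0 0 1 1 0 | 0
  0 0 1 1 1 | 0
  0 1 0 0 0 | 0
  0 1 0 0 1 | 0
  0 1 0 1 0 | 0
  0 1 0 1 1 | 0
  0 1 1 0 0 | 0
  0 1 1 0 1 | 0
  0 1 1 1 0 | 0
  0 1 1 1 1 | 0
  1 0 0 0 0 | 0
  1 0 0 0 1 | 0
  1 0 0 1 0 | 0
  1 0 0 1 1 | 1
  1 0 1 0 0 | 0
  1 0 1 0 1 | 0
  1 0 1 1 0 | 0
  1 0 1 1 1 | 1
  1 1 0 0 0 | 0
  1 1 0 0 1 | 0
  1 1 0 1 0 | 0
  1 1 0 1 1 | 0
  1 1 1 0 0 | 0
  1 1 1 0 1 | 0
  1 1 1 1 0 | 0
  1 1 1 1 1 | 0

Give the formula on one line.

(~b & (((d & (e & (~b | ~e))) & a) | (~e & b)))

  ~b = 11111111000000001111111100000000
  ~e = 10101010101010101010101010101010
  (~b | ~e) = 11111111101010101111111110101010
  (e & (~b | ~e)) = 01010101000000000101010100000000
  (d & (e & (~b | ~e))) = 00010001000000000001000100000000
  ((d & (e & (~b | ~e))) & a) = 00000000000000000001000100000000
  (~e & b) = 00000000101010100000000010101010
  (((d & (e & (~b | ~e))) & a) | (~e & b)) = 00000000101010100001000110101010
  (~b & (((d & (e & (~b | ~e))) & a) | (~e & b))) = 00000000000000000001000100000000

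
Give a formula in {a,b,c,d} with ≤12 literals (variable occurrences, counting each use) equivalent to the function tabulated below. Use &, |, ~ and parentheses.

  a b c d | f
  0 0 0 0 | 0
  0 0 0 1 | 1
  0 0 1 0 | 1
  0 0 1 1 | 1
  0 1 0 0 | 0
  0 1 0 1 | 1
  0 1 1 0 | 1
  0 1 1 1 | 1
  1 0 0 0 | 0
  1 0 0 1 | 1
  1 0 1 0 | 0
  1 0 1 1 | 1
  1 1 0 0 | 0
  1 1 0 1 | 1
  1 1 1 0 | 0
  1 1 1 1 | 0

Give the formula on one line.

(((~c | ~a) & (c | d)) | ((a & (d & c)) & (~d | ~b)))

  ~c = 1100110011001100
  ~a = 1111111100000000
  (~c | ~a) = 1111111111001100
  (c | d) = 0111011101110111
  ((~c | ~a) & (c | d)) = 0111011101000100
  (d & c) = 0001000100010001
  (a & (d & c)) = 0000000000010001
  ~d = 1010101010101010
  ~b = 1111000011110000
  (~d | ~b) = 1111101011111010
  ((a & (d & c)) & (~d | ~b)) = 0000000000010000
  (((~c | ~a) & (c | d)) | ((a & (d & c)) & (~d | ~b))) = 0111011101010100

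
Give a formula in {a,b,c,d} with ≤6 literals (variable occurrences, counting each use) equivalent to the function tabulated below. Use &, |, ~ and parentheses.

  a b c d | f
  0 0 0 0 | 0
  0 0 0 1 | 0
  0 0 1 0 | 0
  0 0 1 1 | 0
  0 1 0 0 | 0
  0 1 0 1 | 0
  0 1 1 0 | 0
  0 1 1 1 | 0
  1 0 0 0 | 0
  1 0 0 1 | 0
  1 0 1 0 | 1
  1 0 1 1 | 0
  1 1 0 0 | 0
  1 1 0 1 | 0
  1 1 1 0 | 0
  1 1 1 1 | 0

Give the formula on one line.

(((~d & (c & a)) | b) & ~b)

  ~d = 1010101010101010
  (c & a) = 0000000000110011
  (~d & (c & a)) = 0000000000100010
  ((~d & (c & a)) | b) = 0000111100101111
  ~b = 1111000011110000
  (((~d & (c & a)) | b) & ~b) = 0000000000100000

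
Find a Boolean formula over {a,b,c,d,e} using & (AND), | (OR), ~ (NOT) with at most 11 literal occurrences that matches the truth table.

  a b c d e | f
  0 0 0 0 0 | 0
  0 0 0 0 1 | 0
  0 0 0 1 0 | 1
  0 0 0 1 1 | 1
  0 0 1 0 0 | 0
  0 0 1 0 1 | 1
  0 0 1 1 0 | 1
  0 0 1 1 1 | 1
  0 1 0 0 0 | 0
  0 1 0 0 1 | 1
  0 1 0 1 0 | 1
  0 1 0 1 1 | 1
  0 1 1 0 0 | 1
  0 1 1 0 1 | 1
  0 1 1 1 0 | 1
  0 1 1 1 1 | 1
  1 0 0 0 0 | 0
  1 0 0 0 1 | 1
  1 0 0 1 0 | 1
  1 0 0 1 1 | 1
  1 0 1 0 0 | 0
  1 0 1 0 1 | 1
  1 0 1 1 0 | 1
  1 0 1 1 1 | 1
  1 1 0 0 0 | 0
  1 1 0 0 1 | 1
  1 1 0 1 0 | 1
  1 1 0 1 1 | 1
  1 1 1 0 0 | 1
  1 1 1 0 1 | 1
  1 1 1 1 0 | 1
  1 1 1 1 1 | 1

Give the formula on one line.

(((e & b) | (d | ((a | c) & e))) | (b & c))

  (e & b) = 00000000010101010000000001010101
  (a | c) = 00001111000011111111111111111111
  ((a | c) & e) = 00000101000001010101010101010101
  (d | ((a | c) & e)) = 00110111001101110111011101110111
  ((e & b) | (d | ((a | c) & e))) = 00110111011101110111011101110111
  (b & c) = 00000000000011110000000000001111
  (((e & b) | (d | ((a | c) & e))) | (b & c)) = 00110111011111110111011101111111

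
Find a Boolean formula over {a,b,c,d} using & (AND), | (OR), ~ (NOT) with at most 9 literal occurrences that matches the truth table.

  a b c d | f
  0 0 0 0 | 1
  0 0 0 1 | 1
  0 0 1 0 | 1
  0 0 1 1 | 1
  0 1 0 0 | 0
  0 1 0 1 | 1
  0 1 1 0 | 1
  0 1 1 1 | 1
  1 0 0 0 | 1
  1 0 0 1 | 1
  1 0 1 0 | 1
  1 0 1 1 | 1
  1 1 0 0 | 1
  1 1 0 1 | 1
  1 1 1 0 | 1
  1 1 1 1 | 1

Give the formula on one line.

  (c | d) = 0111011101110111
  ~b = 1111000011110000
  (~b | d) = 1111010111110101
  ((c | d) | (~b | d)) = 1111011111110111
  ~c = 1100110011001100
  (~c & d) = 0100010001000100
  (a | (~c & d)) = 0100010011111111
  (c & d) = 0001000100010001
  ((a | (~c & d)) | (c & d)) = 0101010111111111
  (((c | d) | (~b | d)) | ((a | (~c & d)) | (c & d))) = 1111011111111111

(((c | d) | (~b | d)) | ((a | (~c & d)) | (c & d)))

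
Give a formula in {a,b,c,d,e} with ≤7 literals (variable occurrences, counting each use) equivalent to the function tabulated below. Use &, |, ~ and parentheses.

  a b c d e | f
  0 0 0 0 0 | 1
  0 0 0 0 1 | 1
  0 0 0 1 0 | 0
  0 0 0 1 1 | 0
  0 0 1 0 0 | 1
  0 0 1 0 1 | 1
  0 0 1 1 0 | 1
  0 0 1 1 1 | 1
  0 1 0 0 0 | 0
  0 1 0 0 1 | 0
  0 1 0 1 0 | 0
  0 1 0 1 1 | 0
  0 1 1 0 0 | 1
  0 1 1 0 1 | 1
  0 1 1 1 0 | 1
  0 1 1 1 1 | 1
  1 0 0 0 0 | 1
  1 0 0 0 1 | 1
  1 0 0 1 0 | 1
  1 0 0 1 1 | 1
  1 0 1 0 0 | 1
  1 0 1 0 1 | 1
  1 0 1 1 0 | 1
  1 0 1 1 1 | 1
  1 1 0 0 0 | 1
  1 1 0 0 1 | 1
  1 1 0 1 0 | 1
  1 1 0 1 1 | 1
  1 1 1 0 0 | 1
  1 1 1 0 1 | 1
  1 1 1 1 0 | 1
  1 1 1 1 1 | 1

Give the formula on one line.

((((~d | c) & ~a) & (~b & ~a)) | (c | a))

  ~d = 11001100110011001100110011001100
  (~d | c) = 11001111110011111100111111001111
  ~a = 11111111111111110000000000000000
  ((~d | c) & ~a) = 11001111110011110000000000000000
  ~b = 11111111000000001111111100000000
  (~b & ~a) = 11111111000000000000000000000000
  (((~d | c) & ~a) & (~b & ~a)) = 11001111000000000000000000000000
  (c | a) = 00001111000011111111111111111111
  ((((~d | c) & ~a) & (~b & ~a)) | (c | a)) = 11001111000011111111111111111111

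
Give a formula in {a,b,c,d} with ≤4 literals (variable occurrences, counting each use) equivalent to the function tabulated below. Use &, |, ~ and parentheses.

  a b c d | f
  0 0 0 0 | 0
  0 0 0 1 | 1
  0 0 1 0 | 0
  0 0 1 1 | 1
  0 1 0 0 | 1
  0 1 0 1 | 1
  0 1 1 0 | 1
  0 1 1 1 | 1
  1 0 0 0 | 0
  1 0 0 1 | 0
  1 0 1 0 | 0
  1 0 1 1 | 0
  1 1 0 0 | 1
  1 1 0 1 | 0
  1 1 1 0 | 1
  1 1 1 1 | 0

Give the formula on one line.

  ~d = 1010101010101010
  ~a = 1111111100000000
  (~d | ~a) = 1111111110101010
  (b | d) = 0101111101011111
  ((~d | ~a) & (b | d)) = 0101111100001010

((~d | ~a) & (b | d))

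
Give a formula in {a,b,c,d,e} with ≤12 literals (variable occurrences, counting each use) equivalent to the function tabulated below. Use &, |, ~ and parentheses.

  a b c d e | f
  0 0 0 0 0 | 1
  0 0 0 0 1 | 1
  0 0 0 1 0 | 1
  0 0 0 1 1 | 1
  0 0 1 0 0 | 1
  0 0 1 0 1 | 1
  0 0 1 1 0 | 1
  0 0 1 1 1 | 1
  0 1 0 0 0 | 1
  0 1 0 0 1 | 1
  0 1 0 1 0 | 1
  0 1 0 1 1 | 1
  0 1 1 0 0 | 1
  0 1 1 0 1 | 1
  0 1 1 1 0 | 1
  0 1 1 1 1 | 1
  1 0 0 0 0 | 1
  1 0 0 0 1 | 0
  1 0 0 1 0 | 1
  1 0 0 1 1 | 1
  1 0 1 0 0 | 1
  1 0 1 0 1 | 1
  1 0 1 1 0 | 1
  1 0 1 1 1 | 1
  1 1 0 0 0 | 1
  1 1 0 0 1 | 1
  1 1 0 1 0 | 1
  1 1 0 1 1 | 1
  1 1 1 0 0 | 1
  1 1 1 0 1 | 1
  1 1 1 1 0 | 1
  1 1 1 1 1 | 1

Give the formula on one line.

(((b | (~e | c)) | (~a & (e & ((c | e) & ~d)))) | d)

  ~e = 10101010101010101010101010101010
  (~e | c) = 10101111101011111010111110101111
  (b | (~e | c)) = 10101111111111111010111111111111
  ~a = 11111111111111110000000000000000
  (c | e) = 01011111010111110101111101011111
  ~d = 11001100110011001100110011001100
  ((c | e) & ~d) = 01001100010011000100110001001100
  (e & ((c | e) & ~d)) = 01000100010001000100010001000100
  (~a & (e & ((c | e) & ~d))) = 01000100010001000000000000000000
  ((b | (~e | c)) | (~a & (e & ((c | e) & ~d)))) = 11101111111111111010111111111111
  (((b | (~e | c)) | (~a & (e & ((c | e) & ~d)))) | d) = 11111111111111111011111111111111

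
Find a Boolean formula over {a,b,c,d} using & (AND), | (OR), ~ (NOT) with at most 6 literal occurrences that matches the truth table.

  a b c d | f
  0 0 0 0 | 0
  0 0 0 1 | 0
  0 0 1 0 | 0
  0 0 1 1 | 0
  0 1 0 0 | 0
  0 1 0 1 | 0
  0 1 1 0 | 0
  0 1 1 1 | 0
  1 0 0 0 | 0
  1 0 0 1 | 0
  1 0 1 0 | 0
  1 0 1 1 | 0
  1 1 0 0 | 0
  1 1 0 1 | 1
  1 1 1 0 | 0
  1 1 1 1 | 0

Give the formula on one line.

  ~c = 1100110011001100
  ~d = 1010101010101010
  (~c | ~d) = 1110111011101110
  ((~c | ~d) & a) = 0000000011101110
  (b & d) = 0000010100000101
  (((~c | ~d) & a) & (b & d)) = 0000000000000100

(((~c | ~d) & a) & (b & d))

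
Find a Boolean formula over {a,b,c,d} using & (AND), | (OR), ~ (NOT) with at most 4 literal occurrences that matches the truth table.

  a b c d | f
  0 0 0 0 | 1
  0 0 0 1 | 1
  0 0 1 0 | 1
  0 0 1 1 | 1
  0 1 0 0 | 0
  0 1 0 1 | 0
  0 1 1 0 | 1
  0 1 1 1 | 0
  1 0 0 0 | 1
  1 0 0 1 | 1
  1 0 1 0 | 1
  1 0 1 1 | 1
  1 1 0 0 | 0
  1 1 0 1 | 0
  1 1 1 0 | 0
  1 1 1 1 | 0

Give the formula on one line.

(~b | (c & (~d & ~a)))

  ~b = 1111000011110000
  ~d = 1010101010101010
  ~a = 1111111100000000
  (~d & ~a) = 1010101000000000
  (c & (~d & ~a)) = 0010001000000000
  (~b | (c & (~d & ~a))) = 1111001011110000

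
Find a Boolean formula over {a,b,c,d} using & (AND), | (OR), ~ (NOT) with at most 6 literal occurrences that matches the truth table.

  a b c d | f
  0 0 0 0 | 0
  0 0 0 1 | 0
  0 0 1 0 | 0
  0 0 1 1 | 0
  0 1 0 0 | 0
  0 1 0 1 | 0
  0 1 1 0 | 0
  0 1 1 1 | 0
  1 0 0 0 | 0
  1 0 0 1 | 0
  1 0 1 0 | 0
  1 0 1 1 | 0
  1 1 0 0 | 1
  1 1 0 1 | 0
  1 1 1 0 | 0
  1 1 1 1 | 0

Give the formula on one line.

((~c & (a & b)) & ~d)

  ~c = 1100110011001100
  (a & b) = 0000000000001111
  (~c & (a & b)) = 0000000000001100
  ~d = 1010101010101010
  ((~c & (a & b)) & ~d) = 0000000000001000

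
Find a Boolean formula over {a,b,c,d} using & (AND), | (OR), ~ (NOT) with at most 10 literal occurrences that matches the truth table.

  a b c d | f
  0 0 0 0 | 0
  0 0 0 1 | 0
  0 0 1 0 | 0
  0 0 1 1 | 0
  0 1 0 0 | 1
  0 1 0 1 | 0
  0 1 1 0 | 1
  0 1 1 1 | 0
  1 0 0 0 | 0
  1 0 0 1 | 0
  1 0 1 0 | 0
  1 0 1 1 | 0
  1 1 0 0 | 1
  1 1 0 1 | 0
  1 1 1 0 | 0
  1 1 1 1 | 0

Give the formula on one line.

  ~c = 1100110011001100
  (d & ~c) = 0100010001000100
  ~b = 1111000011110000
  (d & ~b) = 0101000001010000
  ((d & ~c) | (d & ~b)) = 0101010001010100
  ~a = 1111111100000000
  (~a | ~c) = 1111111111001100
  (((d & ~c) | (d & ~b)) | (~a | ~c)) = 1111111111011100
  ~d = 1010101010101010
  (~d & b) = 0000101000001010
  ((((d & ~c) | (d & ~b)) | (~a | ~c)) & (~d & b)) = 0000101000001000

((((d & ~c) | (d & ~b)) | (~a | ~c)) & (~d & b))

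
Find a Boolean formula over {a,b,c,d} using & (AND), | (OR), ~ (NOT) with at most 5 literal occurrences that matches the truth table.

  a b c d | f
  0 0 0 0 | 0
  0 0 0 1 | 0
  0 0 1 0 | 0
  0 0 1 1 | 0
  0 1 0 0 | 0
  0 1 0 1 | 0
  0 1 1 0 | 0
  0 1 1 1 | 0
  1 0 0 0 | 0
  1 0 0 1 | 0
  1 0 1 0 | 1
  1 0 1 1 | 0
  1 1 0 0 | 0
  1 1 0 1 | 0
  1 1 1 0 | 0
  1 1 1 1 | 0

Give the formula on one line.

((a & ~d) & (c & ~b))

  ~d = 1010101010101010
  (a & ~d) = 0000000010101010
  ~b = 1111000011110000
  (c & ~b) = 0011000000110000
  ((a & ~d) & (c & ~b)) = 0000000000100000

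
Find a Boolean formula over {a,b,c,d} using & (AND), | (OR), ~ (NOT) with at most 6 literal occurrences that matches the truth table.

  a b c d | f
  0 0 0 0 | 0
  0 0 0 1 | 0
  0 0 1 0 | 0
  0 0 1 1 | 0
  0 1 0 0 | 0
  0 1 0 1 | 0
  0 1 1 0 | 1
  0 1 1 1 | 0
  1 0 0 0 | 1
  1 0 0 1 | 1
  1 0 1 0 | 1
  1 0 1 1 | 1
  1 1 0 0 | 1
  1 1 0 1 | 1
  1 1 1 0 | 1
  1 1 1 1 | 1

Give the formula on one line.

(((c & (~d & b)) | (a & d)) | a)

  ~d = 1010101010101010
  (~d & b) = 0000101000001010
  (c & (~d & b)) = 0000001000000010
  (a & d) = 0000000001010101
  ((c & (~d & b)) | (a & d)) = 0000001001010111
  (((c & (~d & b)) | (a & d)) | a) = 0000001011111111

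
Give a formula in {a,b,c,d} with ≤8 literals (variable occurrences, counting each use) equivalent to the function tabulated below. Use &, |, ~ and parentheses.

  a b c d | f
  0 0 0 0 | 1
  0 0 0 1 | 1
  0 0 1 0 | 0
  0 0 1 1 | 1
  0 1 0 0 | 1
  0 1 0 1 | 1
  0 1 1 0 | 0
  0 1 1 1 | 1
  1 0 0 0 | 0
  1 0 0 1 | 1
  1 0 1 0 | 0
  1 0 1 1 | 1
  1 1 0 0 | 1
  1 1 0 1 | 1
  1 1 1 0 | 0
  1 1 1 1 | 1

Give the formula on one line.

  ~a = 1111111100000000
  (d | ~a) = 1111111101010101
  (b | c) = 0011111100111111
  ((d | ~a) | (b | c)) = 1111111101111111
  ~c = 1100110011001100
  (~c | d) = 1101110111011101
  (((d | ~a) | (b | c)) & (~c | d)) = 1101110101011101

(((d | ~a) | (b | c)) & (~c | d))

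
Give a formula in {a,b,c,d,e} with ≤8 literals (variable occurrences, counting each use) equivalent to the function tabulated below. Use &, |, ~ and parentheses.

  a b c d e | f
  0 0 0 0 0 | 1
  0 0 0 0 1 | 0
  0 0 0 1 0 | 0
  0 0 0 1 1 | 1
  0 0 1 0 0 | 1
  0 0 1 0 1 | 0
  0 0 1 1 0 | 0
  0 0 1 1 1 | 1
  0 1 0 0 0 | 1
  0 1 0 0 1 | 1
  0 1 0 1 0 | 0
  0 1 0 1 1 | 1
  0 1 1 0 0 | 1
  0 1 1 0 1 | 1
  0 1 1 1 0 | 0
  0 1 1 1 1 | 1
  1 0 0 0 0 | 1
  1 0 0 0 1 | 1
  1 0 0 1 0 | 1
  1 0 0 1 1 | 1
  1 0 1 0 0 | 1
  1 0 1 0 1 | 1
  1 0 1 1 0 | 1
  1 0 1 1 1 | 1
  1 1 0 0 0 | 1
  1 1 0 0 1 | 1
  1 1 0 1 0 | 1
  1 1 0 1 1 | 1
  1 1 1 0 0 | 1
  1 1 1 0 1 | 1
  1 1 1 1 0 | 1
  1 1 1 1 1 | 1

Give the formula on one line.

  ~b = 11111111000000001111111100000000
  (~b | e) = 11111111010101011111111101010101
  ((~b | e) & b) = 00000000010101010000000001010101
  ~d = 11001100110011001100110011001100
  (~d | e) = 11011101110111011101110111011101
  ~e = 10101010101010101010101010101010
  (~e | d) = 10111011101110111011101110111011
  ((~d | e) & (~e | d)) = 10011001100110011001100110011001
  (((~d | e) & (~e | d)) | a) = 10011001100110011111111111111111
  (((~b | e) & b) | (((~d | e) & (~e | d)) | a)) = 10011001110111011111111111111111

(((~b | e) & b) | (((~d | e) & (~e | d)) | a))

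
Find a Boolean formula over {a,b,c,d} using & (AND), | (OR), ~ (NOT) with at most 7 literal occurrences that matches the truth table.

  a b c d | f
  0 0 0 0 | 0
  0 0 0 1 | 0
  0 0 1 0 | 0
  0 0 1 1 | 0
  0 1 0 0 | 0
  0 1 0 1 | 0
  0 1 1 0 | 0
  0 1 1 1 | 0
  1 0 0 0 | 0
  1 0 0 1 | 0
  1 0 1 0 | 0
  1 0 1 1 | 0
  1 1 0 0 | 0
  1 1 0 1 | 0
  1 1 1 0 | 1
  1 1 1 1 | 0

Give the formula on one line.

  (b & c) = 0000001100000011
  (b & d) = 0000010100000101
  ((b & c) | (b & d)) = 0000011100000111
  ~d = 1010101010101010
  ~c = 1100110011001100
  (a | ~c) = 1100110011111111
  (~d & (a | ~c)) = 1000100010101010
  (((b & c) | (b & d)) & (~d & (a | ~c))) = 0000000000000010

(((b & c) | (b & d)) & (~d & (a | ~c)))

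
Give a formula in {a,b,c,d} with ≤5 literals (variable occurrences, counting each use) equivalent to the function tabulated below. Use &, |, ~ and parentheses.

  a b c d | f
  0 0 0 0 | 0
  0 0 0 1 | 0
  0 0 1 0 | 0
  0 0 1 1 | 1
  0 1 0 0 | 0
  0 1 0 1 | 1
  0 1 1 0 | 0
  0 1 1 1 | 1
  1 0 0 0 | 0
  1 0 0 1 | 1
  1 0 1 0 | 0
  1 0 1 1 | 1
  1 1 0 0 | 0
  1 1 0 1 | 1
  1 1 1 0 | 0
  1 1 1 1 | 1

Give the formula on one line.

  ~d = 1010101010101010
  (b | ~d) = 1010111110101111
  (c | a) = 0011001111111111
  ((b | ~d) | (c | a)) = 1011111111111111
  (((b | ~d) | (c | a)) & d) = 0001010101010101

(((b | ~d) | (c | a)) & d)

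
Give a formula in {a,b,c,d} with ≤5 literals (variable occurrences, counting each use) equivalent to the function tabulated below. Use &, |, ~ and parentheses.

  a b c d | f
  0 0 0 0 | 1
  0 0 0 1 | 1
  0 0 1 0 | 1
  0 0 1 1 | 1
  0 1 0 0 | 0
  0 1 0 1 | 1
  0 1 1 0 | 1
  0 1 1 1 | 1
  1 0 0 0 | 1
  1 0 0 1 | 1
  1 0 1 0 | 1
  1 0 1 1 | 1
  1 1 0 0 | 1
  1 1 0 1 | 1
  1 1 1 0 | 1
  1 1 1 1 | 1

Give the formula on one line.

(((~b & ~a) | c) | (d | a))

  ~b = 1111000011110000
  ~a = 1111111100000000
  (~b & ~a) = 1111000000000000
  ((~b & ~a) | c) = 1111001100110011
  (d | a) = 0101010111111111
  (((~b & ~a) | c) | (d | a)) = 1111011111111111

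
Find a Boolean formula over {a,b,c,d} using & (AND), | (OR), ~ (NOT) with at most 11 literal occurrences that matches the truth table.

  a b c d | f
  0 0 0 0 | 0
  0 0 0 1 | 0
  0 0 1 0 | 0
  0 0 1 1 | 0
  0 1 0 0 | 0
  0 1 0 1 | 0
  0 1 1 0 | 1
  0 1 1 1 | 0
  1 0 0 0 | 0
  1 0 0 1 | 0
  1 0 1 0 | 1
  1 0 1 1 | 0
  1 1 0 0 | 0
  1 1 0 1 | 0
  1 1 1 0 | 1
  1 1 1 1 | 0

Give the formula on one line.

  ~c = 1100110011001100
  ~d = 1010101010101010
  (~c | ~d) = 1110111011101110
  (d | c) = 0111011101110111
  ((d | c) & b) = 0000011100000111
  (a | d) = 0101010111111111
  (c & (a | d)) = 0001000100110011
  (((d | c) & b) | (c & (a | d))) = 0001011100110111
  ((~c | ~d) & (((d | c) & b) | (c & (a | d)))) = 0000011000100110
  (((~c | ~d) & (((d | c) & b) | (c & (a | d)))) & c) = 0000001000100010

(((~c | ~d) & (((d | c) & b) | (c & (a | d)))) & c)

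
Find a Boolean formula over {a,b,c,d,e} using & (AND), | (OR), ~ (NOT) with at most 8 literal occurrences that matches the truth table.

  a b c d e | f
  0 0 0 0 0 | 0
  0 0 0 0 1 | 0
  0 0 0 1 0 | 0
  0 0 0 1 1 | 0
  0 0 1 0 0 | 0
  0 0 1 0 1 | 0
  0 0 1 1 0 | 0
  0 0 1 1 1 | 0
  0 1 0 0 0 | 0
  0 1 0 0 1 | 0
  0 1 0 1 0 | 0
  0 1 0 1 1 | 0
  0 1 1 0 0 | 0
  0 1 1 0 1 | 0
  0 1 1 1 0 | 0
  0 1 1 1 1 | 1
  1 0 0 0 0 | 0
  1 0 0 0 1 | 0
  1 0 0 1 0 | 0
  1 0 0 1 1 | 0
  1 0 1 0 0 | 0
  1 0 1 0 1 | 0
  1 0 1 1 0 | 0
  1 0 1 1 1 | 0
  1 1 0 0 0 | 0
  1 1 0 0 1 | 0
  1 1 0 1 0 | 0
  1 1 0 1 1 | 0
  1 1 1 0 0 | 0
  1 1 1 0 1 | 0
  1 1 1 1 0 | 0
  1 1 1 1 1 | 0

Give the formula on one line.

  ~d = 11001100110011001100110011001100
  (~d | c) = 11001111110011111100111111001111
  (b & (~d | c)) = 00000000110011110000000011001111
  (e & (b & (~d | c))) = 00000000010001010000000001000101
  ~a = 11111111111111110000000000000000
  (~a & d) = 00110011001100110000000000000000
  ~b = 11111111000000001111111100000000
  ((~a & d) | ~b) = 11111111001100111111111100000000
  ((e & (b & (~d | c))) & ((~a & d) | ~b)) = 00000000000000010000000000000000

((e & (b & (~d | c))) & ((~a & d) | ~b))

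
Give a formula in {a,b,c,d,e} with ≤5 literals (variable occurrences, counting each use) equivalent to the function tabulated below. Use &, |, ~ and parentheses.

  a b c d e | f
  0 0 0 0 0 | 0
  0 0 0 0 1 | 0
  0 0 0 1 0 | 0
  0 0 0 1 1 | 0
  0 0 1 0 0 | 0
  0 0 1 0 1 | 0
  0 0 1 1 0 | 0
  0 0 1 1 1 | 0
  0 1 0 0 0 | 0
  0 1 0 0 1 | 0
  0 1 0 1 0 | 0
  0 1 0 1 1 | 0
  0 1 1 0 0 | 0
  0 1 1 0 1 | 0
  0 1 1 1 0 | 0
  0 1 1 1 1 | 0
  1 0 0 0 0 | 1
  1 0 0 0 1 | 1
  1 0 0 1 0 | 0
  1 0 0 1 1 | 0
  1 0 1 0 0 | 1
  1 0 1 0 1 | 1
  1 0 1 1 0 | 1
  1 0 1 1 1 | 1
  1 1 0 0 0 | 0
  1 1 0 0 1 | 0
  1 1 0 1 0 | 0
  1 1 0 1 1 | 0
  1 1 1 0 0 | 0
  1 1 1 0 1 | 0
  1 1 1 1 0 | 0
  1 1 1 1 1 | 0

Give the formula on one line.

((~b & a) & (c | ~d))

  ~b = 11111111000000001111111100000000
  (~b & a) = 00000000000000001111111100000000
  ~d = 11001100110011001100110011001100
  (c | ~d) = 11001111110011111100111111001111
  ((~b & a) & (c | ~d)) = 00000000000000001100111100000000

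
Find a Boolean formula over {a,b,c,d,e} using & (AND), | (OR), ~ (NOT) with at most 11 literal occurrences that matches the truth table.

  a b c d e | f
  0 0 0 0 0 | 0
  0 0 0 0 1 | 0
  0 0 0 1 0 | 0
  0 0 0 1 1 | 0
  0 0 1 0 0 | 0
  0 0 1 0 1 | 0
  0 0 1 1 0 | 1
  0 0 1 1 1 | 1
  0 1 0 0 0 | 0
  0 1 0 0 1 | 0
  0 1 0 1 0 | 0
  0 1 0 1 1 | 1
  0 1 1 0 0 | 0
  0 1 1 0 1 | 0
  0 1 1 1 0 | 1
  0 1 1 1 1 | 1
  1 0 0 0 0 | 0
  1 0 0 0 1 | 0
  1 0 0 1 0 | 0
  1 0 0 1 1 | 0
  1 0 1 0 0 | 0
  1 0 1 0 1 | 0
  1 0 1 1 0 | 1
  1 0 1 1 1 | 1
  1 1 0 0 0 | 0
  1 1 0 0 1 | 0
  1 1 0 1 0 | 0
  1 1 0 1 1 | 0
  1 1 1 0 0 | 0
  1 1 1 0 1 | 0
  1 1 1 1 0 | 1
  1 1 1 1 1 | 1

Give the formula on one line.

((c | ((c | (e & b)) & (~a & (b & (d | ~c))))) & d)

  (e & b) = 00000000010101010000000001010101
  (c | (e & b)) = 00001111010111110000111101011111
  ~a = 11111111111111110000000000000000
  ~c = 11110000111100001111000011110000
  (d | ~c) = 11110011111100111111001111110011
  (b & (d | ~c)) = 00000000111100110000000011110011
  (~a & (b & (d | ~c))) = 00000000111100110000000000000000
  ((c | (e & b)) & (~a & (b & (d | ~c)))) = 00000000010100110000000000000000
  (c | ((c | (e & b)) & (~a & (b & (d | ~c))))) = 00001111010111110000111100001111
  ((c | ((c | (e & b)) & (~a & (b & (d | ~c))))) & d) = 00000011000100110000001100000011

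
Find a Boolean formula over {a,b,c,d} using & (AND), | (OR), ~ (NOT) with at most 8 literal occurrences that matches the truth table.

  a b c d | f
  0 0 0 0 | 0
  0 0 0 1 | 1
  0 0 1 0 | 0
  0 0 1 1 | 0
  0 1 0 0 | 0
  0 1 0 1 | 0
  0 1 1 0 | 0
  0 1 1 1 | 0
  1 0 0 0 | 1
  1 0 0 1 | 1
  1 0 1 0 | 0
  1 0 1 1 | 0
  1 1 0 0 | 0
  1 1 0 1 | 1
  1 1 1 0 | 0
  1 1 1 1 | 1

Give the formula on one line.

((d | (a & ~b)) & ((~c & ~b) | (a & (b | ~a))))

  ~b = 1111000011110000
  (a & ~b) = 0000000011110000
  (d | (a & ~b)) = 0101010111110101
  ~c = 1100110011001100
  (~c & ~b) = 1100000011000000
  ~a = 1111111100000000
  (b | ~a) = 1111111100001111
  (a & (b | ~a)) = 0000000000001111
  ((~c & ~b) | (a & (b | ~a))) = 1100000011001111
  ((d | (a & ~b)) & ((~c & ~b) | (a & (b | ~a)))) = 0100000011000101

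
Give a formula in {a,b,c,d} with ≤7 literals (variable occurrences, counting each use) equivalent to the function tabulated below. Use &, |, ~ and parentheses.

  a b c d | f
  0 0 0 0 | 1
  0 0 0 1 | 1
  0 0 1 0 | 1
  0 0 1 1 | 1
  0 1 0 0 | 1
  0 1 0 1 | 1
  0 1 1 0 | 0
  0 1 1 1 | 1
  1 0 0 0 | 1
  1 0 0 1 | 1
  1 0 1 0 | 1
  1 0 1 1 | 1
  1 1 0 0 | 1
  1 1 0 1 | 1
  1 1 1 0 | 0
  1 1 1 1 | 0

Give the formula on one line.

  ~c = 1100110011001100
  ~b = 1111000011110000
  (~c | ~b) = 1111110011111100
  ~a = 1111111100000000
  (~a & d) = 0101010100000000
  ((~c | ~b) | (~a & d)) = 1111110111111100

((~c | ~b) | (~a & d))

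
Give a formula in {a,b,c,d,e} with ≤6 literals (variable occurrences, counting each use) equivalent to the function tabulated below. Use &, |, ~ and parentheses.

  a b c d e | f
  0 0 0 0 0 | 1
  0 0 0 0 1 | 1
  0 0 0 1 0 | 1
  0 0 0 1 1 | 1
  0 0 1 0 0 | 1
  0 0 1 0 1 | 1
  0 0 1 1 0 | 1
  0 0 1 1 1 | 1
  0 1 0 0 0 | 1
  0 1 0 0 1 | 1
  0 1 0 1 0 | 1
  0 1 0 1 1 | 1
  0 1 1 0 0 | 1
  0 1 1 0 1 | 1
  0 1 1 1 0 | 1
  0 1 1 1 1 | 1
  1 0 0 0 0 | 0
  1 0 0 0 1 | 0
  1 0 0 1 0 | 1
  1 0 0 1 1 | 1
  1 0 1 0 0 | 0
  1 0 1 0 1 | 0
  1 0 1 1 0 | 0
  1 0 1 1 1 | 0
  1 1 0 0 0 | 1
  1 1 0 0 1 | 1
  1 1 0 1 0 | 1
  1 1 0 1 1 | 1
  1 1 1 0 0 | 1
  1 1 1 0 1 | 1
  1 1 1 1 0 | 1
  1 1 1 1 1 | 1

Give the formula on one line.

  ~a = 11111111111111110000000000000000
  ~c = 11110000111100001111000011110000
  (d & ~c) = 00110000001100000011000000110000
  (~a | (d & ~c)) = 11111111111111110011000000110000
  (b | (~a | (d & ~c))) = 11111111111111110011000011111111

(b | (~a | (d & ~c)))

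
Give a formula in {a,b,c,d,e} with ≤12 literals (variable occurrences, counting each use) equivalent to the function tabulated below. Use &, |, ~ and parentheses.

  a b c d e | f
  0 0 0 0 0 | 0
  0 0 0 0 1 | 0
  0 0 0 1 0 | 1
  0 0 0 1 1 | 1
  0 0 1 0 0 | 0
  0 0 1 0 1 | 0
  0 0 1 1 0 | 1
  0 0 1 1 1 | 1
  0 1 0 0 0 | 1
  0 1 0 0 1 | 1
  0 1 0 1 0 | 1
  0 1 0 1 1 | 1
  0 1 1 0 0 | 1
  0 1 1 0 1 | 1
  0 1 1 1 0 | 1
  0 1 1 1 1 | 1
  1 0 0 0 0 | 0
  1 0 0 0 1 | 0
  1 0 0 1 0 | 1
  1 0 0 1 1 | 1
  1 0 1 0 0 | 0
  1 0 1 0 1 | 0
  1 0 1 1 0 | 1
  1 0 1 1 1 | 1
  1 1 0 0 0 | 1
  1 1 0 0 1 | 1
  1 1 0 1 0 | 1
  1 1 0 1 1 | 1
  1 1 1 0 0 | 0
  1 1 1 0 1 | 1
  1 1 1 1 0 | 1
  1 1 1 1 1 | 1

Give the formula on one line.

  ~a = 11111111111111110000000000000000
  (~a & b) = 00000000111111110000000000000000
  (d & ~a) = 00110011001100110000000000000000
  ~c = 11110000111100001111000011110000
  (~c | e) = 11110101111101011111010111110101
  ((~c | e) & b) = 00000000111101010000000011110101
  ((d & ~a) | ((~c | e) & b)) = 00110011111101110000000011110101
  (d & a) = 00000000000000000011001100110011
  (((d & ~a) | ((~c | e) & b)) | (d & a)) = 00110011111101110011001111110111
  ((~a & b) | (((d & ~a) | ((~c | e) & b)) | (d & a))) = 00110011111111110011001111110111

((~a & b) | (((d & ~a) | ((~c | e) & b)) | (d & a)))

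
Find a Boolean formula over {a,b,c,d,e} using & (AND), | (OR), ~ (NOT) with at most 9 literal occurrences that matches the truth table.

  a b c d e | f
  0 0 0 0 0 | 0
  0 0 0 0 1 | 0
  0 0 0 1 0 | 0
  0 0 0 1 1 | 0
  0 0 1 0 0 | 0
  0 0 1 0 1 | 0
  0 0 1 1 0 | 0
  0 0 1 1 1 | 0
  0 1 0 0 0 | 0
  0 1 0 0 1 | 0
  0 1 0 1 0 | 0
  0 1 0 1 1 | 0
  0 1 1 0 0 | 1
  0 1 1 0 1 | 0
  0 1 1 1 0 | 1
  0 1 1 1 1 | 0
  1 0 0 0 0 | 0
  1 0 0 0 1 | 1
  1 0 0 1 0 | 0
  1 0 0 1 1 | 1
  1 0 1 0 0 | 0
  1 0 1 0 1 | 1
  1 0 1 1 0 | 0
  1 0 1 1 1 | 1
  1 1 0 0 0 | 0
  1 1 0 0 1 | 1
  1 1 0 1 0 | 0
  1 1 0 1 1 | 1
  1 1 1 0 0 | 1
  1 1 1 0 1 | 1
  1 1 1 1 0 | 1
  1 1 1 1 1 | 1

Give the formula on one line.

((e & ((e | (~e & d)) & a)) | ((~b | c) & (b & ~e)))

  ~e = 10101010101010101010101010101010
  (~e & d) = 00100010001000100010001000100010
  (e | (~e & d)) = 01110111011101110111011101110111
  ((e | (~e & d)) & a) = 00000000000000000111011101110111
  (e & ((e | (~e & d)) & a)) = 00000000000000000101010101010101
  ~b = 11111111000000001111111100000000
  (~b | c) = 11111111000011111111111100001111
  (b & ~e) = 00000000101010100000000010101010
  ((~b | c) & (b & ~e)) = 00000000000010100000000000001010
  ((e & ((e | (~e & d)) & a)) | ((~b | c) & (b & ~e))) = 00000000000010100101010101011111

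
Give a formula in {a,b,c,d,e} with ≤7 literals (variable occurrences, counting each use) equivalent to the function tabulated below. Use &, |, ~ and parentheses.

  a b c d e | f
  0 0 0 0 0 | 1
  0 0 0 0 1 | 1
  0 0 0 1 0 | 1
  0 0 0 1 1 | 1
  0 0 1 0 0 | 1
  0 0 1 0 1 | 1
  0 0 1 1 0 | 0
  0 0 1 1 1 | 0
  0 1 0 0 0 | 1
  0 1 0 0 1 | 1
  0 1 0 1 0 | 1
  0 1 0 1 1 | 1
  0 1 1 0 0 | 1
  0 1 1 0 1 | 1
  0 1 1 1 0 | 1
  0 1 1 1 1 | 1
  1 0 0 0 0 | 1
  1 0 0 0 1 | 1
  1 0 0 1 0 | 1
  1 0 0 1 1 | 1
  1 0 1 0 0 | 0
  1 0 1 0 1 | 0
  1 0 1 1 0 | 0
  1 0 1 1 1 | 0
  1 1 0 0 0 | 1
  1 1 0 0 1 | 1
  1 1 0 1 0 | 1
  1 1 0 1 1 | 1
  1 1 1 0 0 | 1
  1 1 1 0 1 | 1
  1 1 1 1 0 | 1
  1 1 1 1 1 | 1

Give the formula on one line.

((b | ~c) | (~d & ~a))

  ~c = 11110000111100001111000011110000
  (b | ~c) = 11110000111111111111000011111111
  ~d = 11001100110011001100110011001100
  ~a = 11111111111111110000000000000000
  (~d & ~a) = 11001100110011000000000000000000
  ((b | ~c) | (~d & ~a)) = 11111100111111111111000011111111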